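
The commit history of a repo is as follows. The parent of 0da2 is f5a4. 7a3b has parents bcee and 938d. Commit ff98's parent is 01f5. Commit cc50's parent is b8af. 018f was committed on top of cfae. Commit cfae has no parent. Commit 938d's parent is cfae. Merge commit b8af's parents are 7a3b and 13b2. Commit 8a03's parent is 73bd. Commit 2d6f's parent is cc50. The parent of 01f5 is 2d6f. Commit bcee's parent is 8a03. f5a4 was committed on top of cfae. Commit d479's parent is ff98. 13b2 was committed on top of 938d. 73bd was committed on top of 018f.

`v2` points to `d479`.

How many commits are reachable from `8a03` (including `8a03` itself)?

4

Walking parent pointers from 8a03: reachable set = {018f, 73bd, 8a03, cfae}.
That is 4 commits.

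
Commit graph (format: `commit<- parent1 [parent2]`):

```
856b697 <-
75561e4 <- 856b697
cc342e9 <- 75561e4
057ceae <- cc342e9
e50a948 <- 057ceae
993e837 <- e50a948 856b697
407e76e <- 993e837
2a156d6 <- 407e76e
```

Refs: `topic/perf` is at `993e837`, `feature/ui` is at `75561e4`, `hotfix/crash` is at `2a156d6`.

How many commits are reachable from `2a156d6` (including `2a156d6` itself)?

8

Walking parent pointers from 2a156d6: reachable set = {057ceae, 2a156d6, 407e76e, 75561e4, 856b697, 993e837, cc342e9, e50a948}.
That is 8 commits.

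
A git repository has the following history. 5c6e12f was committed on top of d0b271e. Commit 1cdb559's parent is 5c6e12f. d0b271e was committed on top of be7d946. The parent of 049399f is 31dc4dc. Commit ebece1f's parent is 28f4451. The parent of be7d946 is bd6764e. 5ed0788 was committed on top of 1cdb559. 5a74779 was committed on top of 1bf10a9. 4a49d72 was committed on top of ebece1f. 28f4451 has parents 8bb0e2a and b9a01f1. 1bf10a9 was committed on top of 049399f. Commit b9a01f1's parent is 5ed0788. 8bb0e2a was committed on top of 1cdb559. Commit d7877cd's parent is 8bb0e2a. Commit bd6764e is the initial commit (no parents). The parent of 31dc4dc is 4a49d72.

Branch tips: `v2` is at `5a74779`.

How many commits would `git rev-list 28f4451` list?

9

Walking parent pointers from 28f4451: reachable set = {1cdb559, 28f4451, 5c6e12f, 5ed0788, 8bb0e2a, b9a01f1, bd6764e, be7d946, d0b271e}.
That is 9 commits.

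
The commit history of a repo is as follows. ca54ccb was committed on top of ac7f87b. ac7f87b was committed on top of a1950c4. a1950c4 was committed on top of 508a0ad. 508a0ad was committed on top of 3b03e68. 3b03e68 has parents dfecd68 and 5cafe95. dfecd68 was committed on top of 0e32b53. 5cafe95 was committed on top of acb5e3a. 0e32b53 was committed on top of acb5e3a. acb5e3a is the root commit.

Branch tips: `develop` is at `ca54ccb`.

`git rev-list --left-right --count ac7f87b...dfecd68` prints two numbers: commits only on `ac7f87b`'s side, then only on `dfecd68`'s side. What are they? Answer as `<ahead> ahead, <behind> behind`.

5 ahead, 0 behind

Reachable from ac7f87b: {0e32b53, 3b03e68, 508a0ad, 5cafe95, a1950c4, ac7f87b, acb5e3a, dfecd68}.
Reachable from dfecd68: {0e32b53, acb5e3a, dfecd68}.
Only in ac7f87b's history (ahead): {3b03e68, 508a0ad, 5cafe95, a1950c4, ac7f87b} — 5.
Only in dfecd68's history (behind): {} — 0.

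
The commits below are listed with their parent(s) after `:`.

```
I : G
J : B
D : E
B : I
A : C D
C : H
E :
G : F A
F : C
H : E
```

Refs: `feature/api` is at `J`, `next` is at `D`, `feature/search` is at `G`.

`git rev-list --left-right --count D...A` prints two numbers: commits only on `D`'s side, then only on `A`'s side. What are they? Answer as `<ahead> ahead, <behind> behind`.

0 ahead, 3 behind

Reachable from D: {D, E}.
Reachable from A: {A, C, D, E, H}.
Only in D's history (ahead): {} — 0.
Only in A's history (behind): {A, C, H} — 3.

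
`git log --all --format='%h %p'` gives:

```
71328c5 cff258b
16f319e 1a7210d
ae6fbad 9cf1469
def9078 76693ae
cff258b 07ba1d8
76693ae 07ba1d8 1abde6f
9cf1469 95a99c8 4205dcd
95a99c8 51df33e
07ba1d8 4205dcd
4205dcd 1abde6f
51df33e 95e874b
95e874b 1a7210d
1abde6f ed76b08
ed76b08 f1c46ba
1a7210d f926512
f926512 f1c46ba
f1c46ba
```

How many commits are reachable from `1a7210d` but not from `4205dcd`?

2

Reachable from 1a7210d: {1a7210d, f1c46ba, f926512}.
Reachable from 4205dcd: {1abde6f, 4205dcd, ed76b08, f1c46ba}.
In 1a7210d's history but not 4205dcd's: {1a7210d, f926512} — 2 commits.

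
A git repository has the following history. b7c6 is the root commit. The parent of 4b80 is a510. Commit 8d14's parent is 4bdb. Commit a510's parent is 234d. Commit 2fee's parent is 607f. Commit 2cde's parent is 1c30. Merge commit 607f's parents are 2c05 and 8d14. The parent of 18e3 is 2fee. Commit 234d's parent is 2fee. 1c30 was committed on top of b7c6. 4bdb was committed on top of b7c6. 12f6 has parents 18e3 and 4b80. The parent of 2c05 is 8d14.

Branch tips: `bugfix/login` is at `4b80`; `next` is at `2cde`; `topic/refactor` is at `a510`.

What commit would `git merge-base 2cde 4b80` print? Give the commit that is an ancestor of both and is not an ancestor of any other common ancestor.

b7c6

Ancestors of 2cde: {1c30, 2cde, b7c6}.
Ancestors of 4b80: {234d, 2c05, 2fee, 4b80, 4bdb, 607f, 8d14, a510, b7c6}.
Common ancestors: {b7c6}.
The only common ancestor is b7c6, so it is the merge base.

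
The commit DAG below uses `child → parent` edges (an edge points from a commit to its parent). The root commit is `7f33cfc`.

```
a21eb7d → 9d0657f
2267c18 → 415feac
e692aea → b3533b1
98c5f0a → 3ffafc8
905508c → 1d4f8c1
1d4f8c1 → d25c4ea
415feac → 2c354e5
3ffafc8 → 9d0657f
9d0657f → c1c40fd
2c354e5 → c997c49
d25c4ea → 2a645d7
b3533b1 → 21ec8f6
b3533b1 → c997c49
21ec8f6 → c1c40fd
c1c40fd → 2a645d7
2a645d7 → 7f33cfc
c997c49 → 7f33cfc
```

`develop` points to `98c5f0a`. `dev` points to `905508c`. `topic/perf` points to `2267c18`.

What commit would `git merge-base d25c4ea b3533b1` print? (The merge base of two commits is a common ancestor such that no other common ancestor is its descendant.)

Ancestors of d25c4ea: {2a645d7, 7f33cfc, d25c4ea}.
Ancestors of b3533b1: {21ec8f6, 2a645d7, 7f33cfc, b3533b1, c1c40fd, c997c49}.
Common ancestors: {2a645d7, 7f33cfc}.
Among these, 2a645d7 is not an ancestor of any other common ancestor — it is the merge base.

2a645d7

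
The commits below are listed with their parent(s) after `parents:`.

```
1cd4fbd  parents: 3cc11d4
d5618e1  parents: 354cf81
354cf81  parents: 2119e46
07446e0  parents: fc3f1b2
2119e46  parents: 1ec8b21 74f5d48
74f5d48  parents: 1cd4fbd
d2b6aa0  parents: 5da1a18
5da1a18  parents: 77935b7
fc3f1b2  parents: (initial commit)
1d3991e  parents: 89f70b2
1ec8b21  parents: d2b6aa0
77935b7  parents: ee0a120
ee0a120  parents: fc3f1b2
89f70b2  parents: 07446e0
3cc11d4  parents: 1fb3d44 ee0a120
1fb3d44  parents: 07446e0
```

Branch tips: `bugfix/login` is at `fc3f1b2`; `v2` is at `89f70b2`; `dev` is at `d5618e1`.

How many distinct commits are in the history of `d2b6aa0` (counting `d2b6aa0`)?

Walking parent pointers from d2b6aa0: reachable set = {5da1a18, 77935b7, d2b6aa0, ee0a120, fc3f1b2}.
That is 5 commits.

5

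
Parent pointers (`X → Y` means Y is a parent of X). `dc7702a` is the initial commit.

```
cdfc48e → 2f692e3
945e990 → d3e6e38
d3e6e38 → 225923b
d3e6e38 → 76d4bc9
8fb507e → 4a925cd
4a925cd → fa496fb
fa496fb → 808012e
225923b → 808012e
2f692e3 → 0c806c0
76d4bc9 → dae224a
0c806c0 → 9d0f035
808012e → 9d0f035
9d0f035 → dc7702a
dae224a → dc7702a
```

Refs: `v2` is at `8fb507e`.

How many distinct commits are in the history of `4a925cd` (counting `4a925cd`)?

5

Walking parent pointers from 4a925cd: reachable set = {4a925cd, 808012e, 9d0f035, dc7702a, fa496fb}.
That is 5 commits.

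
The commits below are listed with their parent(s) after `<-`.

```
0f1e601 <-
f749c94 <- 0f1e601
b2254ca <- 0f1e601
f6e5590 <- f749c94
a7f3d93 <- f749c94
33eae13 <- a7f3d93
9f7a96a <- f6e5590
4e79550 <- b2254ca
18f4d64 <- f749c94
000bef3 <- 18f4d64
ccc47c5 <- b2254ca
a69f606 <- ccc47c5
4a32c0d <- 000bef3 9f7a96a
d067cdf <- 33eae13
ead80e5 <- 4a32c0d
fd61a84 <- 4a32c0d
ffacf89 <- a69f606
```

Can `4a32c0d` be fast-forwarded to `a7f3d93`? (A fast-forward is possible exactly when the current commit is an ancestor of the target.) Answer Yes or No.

No

A fast-forward from 4a32c0d to a7f3d93 is possible iff 4a32c0d is an ancestor of a7f3d93.
Ancestors of a7f3d93: {0f1e601, a7f3d93, f749c94}.
4a32c0d is not among them, so fast-forward is not possible.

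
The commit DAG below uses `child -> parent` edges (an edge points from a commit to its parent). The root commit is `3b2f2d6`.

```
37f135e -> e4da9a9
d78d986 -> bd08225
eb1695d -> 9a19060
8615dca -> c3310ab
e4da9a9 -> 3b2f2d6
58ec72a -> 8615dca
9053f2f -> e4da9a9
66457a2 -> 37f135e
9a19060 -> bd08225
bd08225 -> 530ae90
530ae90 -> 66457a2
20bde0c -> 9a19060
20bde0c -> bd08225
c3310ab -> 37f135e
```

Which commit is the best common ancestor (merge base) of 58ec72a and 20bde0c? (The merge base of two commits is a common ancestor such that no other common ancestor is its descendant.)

37f135e

Ancestors of 58ec72a: {37f135e, 3b2f2d6, 58ec72a, 8615dca, c3310ab, e4da9a9}.
Ancestors of 20bde0c: {20bde0c, 37f135e, 3b2f2d6, 530ae90, 66457a2, 9a19060, bd08225, e4da9a9}.
Common ancestors: {37f135e, 3b2f2d6, e4da9a9}.
Among these, 37f135e is not an ancestor of any other common ancestor — it is the merge base.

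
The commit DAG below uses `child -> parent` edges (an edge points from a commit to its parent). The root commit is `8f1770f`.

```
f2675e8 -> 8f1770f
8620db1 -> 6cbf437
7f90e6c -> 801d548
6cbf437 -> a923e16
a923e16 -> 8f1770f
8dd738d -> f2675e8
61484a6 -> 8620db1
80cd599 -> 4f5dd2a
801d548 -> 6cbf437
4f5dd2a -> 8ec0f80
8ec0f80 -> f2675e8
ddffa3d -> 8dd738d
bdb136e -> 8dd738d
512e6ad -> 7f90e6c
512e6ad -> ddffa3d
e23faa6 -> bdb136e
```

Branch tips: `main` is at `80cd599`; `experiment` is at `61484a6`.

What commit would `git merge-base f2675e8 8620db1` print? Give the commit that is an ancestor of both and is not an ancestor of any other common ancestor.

8f1770f

Ancestors of f2675e8: {8f1770f, f2675e8}.
Ancestors of 8620db1: {6cbf437, 8620db1, 8f1770f, a923e16}.
Common ancestors: {8f1770f}.
The only common ancestor is 8f1770f, so it is the merge base.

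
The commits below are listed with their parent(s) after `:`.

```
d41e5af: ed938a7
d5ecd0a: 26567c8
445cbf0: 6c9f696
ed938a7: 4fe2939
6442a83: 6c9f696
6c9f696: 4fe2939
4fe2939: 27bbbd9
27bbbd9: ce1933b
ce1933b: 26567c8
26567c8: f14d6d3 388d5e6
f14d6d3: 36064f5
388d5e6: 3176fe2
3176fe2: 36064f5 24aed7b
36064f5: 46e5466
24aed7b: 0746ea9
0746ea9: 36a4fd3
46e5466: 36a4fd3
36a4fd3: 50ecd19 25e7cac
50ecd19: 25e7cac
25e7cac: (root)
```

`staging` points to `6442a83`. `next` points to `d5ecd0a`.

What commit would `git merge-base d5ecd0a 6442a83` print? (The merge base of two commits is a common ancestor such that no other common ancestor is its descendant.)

26567c8

Ancestors of d5ecd0a: {0746ea9, 24aed7b, 25e7cac, 26567c8, 3176fe2, 36064f5, 36a4fd3, 388d5e6, 46e5466, 50ecd19, d5ecd0a, f14d6d3}.
Ancestors of 6442a83: {0746ea9, 24aed7b, 25e7cac, 26567c8, 27bbbd9, 3176fe2, 36064f5, 36a4fd3, 388d5e6, 46e5466, 4fe2939, 50ecd19, 6442a83, 6c9f696, ce1933b, f14d6d3}.
Common ancestors: {0746ea9, 24aed7b, 25e7cac, 26567c8, 3176fe2, 36064f5, 36a4fd3, 388d5e6, 46e5466, 50ecd19, f14d6d3}.
Among these, 26567c8 is not an ancestor of any other common ancestor — it is the merge base.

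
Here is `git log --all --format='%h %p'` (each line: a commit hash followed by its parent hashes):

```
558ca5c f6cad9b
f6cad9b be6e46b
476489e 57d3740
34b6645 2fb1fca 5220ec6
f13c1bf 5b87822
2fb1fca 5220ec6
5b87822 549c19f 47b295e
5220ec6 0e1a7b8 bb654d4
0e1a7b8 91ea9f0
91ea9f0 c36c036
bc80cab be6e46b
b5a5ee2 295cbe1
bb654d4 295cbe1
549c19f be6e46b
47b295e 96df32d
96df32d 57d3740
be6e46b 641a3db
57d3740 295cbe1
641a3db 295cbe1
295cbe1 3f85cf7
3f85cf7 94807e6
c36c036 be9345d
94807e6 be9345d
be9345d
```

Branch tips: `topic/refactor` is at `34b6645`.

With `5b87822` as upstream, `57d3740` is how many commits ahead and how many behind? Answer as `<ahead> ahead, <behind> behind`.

Reachable from 57d3740: {295cbe1, 3f85cf7, 57d3740, 94807e6, be9345d}.
Reachable from 5b87822: {295cbe1, 3f85cf7, 47b295e, 549c19f, 57d3740, 5b87822, 641a3db, 94807e6, 96df32d, be6e46b, be9345d}.
Only in 57d3740's history (ahead): {} — 0.
Only in 5b87822's history (behind): {47b295e, 549c19f, 5b87822, 641a3db, 96df32d, be6e46b} — 6.

0 ahead, 6 behind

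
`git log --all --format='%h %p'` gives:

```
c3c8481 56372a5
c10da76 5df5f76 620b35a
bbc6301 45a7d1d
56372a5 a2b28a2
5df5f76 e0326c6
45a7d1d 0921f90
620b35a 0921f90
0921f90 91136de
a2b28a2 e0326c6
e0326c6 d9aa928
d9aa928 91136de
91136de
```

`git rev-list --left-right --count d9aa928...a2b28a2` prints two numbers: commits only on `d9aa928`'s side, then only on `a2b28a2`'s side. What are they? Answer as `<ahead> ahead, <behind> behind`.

Reachable from d9aa928: {91136de, d9aa928}.
Reachable from a2b28a2: {91136de, a2b28a2, d9aa928, e0326c6}.
Only in d9aa928's history (ahead): {} — 0.
Only in a2b28a2's history (behind): {a2b28a2, e0326c6} — 2.

0 ahead, 2 behind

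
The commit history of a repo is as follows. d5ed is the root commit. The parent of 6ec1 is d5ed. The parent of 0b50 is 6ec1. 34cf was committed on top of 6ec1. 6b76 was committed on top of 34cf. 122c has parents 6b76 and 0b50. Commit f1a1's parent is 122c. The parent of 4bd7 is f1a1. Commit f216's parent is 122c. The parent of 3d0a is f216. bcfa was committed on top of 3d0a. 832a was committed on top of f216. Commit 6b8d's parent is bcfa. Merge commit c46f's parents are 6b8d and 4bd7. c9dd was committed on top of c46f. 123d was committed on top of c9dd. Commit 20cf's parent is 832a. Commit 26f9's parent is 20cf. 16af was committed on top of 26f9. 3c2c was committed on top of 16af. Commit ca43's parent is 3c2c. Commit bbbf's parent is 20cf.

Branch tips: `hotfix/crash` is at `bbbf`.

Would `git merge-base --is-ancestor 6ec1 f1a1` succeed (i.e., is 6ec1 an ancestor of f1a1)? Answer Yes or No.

Ancestors of f1a1 (commits reachable by following parents): {0b50, 122c, 34cf, 6b76, 6ec1, d5ed, f1a1}.
6ec1 is in that set, so it is an ancestor of f1a1.

Yes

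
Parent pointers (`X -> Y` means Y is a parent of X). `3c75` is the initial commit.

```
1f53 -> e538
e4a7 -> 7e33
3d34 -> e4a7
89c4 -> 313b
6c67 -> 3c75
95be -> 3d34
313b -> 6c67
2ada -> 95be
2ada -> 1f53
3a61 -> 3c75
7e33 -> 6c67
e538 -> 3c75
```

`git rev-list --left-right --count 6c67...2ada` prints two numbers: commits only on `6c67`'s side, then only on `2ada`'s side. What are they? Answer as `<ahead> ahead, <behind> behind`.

Reachable from 6c67: {3c75, 6c67}.
Reachable from 2ada: {1f53, 2ada, 3c75, 3d34, 6c67, 7e33, 95be, e4a7, e538}.
Only in 6c67's history (ahead): {} — 0.
Only in 2ada's history (behind): {1f53, 2ada, 3d34, 7e33, 95be, e4a7, e538} — 7.

0 ahead, 7 behind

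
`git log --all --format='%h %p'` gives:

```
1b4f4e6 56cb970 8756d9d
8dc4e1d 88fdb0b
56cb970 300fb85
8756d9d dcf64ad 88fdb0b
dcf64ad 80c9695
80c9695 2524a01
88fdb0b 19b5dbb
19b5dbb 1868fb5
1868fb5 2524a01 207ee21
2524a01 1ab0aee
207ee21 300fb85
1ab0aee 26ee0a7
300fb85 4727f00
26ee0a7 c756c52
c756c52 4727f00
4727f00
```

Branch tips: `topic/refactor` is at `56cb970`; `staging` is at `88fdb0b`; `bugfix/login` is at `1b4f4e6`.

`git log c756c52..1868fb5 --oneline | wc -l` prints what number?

Reachable from 1868fb5: {1868fb5, 1ab0aee, 207ee21, 2524a01, 26ee0a7, 300fb85, 4727f00, c756c52}.
Reachable from c756c52: {4727f00, c756c52}.
In 1868fb5's history but not c756c52's: {1868fb5, 1ab0aee, 207ee21, 2524a01, 26ee0a7, 300fb85} — 6 commits.

6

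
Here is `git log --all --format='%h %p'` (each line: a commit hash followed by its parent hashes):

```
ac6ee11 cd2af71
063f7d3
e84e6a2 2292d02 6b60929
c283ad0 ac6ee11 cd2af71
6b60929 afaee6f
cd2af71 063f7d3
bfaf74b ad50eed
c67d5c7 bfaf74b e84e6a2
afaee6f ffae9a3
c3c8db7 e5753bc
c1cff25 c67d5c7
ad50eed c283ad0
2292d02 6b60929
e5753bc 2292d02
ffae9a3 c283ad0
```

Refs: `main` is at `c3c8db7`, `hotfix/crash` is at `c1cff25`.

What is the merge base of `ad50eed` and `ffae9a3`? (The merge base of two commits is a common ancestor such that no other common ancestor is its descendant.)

c283ad0

Ancestors of ad50eed: {063f7d3, ac6ee11, ad50eed, c283ad0, cd2af71}.
Ancestors of ffae9a3: {063f7d3, ac6ee11, c283ad0, cd2af71, ffae9a3}.
Common ancestors: {063f7d3, ac6ee11, c283ad0, cd2af71}.
Among these, c283ad0 is not an ancestor of any other common ancestor — it is the merge base.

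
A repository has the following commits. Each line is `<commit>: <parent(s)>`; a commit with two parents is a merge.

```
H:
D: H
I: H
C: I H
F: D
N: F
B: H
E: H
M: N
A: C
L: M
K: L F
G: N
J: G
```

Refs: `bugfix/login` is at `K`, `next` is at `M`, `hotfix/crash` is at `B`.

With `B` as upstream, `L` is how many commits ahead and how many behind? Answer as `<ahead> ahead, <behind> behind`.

5 ahead, 1 behind

Reachable from L: {D, F, H, L, M, N}.
Reachable from B: {B, H}.
Only in L's history (ahead): {D, F, L, M, N} — 5.
Only in B's history (behind): {B} — 1.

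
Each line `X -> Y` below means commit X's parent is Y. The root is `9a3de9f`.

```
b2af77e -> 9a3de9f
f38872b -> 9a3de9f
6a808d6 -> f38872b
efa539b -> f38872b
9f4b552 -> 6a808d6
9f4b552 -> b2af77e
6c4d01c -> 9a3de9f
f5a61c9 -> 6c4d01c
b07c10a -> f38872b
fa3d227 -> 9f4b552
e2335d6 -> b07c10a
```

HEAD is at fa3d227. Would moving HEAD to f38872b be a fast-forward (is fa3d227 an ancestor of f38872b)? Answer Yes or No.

A fast-forward from fa3d227 to f38872b is possible iff fa3d227 is an ancestor of f38872b.
Ancestors of f38872b: {9a3de9f, f38872b}.
fa3d227 is not among them, so fast-forward is not possible.

No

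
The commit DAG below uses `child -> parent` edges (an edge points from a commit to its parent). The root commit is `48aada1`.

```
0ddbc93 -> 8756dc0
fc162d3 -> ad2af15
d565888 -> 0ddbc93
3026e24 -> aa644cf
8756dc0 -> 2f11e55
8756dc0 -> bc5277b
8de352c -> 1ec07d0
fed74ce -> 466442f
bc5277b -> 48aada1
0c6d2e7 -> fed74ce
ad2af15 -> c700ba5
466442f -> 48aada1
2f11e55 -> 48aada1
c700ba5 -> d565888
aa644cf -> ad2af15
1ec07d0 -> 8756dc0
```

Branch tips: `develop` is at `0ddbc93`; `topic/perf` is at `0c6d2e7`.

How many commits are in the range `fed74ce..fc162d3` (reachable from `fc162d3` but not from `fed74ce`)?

Reachable from fc162d3: {0ddbc93, 2f11e55, 48aada1, 8756dc0, ad2af15, bc5277b, c700ba5, d565888, fc162d3}.
Reachable from fed74ce: {466442f, 48aada1, fed74ce}.
In fc162d3's history but not fed74ce's: {0ddbc93, 2f11e55, 8756dc0, ad2af15, bc5277b, c700ba5, d565888, fc162d3} — 8 commits.

8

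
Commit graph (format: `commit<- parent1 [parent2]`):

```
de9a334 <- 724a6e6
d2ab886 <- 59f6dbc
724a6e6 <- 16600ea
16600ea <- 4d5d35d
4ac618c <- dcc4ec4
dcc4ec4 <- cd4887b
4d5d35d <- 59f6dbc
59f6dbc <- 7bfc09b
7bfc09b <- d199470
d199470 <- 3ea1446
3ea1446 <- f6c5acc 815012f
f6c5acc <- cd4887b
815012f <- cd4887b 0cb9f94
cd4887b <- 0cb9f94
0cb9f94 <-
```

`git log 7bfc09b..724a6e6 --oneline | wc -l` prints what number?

Reachable from 724a6e6: {0cb9f94, 16600ea, 3ea1446, 4d5d35d, 59f6dbc, 724a6e6, 7bfc09b, 815012f, cd4887b, d199470, f6c5acc}.
Reachable from 7bfc09b: {0cb9f94, 3ea1446, 7bfc09b, 815012f, cd4887b, d199470, f6c5acc}.
In 724a6e6's history but not 7bfc09b's: {16600ea, 4d5d35d, 59f6dbc, 724a6e6} — 4 commits.

4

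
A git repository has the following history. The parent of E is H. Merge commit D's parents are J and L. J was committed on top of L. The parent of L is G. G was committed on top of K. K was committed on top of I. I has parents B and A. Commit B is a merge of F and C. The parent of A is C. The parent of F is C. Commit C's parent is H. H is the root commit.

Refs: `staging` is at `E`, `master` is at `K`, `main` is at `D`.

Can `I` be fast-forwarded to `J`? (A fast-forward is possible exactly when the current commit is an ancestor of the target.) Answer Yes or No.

A fast-forward from I to J is possible iff I is an ancestor of J.
Ancestors of J: {A, B, C, F, G, H, I, J, K, L}.
I is among them, so fast-forward is possible.

Yes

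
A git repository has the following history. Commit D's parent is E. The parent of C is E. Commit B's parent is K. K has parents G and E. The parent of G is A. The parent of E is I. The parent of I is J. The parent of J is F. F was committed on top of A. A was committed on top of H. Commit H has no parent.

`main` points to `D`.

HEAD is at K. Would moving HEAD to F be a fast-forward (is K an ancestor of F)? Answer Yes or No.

No

A fast-forward from K to F is possible iff K is an ancestor of F.
Ancestors of F: {A, F, H}.
K is not among them, so fast-forward is not possible.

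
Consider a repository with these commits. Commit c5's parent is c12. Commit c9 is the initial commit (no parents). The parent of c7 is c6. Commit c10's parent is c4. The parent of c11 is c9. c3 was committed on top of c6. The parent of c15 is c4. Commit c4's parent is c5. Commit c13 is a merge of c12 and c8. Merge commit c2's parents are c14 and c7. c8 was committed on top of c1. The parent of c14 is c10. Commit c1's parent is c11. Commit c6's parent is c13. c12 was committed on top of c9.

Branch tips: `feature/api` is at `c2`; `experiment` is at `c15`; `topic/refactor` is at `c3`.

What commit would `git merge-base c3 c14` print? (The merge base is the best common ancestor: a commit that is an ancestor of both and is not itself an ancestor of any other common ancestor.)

c12

Ancestors of c3: {c1, c11, c12, c13, c3, c6, c8, c9}.
Ancestors of c14: {c10, c12, c14, c4, c5, c9}.
Common ancestors: {c12, c9}.
Among these, c12 is not an ancestor of any other common ancestor — it is the merge base.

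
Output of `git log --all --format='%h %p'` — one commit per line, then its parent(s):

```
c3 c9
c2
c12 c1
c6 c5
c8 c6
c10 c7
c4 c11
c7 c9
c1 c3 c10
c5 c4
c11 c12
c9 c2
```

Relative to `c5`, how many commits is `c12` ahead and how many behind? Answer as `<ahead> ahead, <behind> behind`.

Reachable from c12: {c1, c10, c12, c2, c3, c7, c9}.
Reachable from c5: {c1, c10, c11, c12, c2, c3, c4, c5, c7, c9}.
Only in c12's history (ahead): {} — 0.
Only in c5's history (behind): {c11, c4, c5} — 3.

0 ahead, 3 behind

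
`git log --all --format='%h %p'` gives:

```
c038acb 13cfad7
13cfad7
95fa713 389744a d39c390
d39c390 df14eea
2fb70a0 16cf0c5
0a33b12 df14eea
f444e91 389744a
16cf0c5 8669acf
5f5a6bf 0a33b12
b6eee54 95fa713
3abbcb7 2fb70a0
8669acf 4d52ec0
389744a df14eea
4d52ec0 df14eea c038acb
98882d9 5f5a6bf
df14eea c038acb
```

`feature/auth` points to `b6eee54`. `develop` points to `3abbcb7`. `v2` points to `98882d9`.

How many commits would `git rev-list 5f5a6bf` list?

Walking parent pointers from 5f5a6bf: reachable set = {0a33b12, 13cfad7, 5f5a6bf, c038acb, df14eea}.
That is 5 commits.

5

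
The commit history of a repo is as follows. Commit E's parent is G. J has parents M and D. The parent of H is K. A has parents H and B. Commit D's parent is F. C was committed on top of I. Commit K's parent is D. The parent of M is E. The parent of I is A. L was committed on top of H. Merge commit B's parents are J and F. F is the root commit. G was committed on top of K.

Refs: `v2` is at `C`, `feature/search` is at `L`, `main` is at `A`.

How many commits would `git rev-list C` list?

12

Walking parent pointers from C: reachable set = {A, B, C, D, E, F, G, H, I, J, K, M}.
That is 12 commits.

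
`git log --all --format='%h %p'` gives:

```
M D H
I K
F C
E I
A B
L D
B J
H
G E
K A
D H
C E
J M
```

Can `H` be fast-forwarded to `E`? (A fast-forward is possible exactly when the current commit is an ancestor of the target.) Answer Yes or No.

A fast-forward from H to E is possible iff H is an ancestor of E.
Ancestors of E: {A, B, D, E, H, I, J, K, M}.
H is among them, so fast-forward is possible.

Yes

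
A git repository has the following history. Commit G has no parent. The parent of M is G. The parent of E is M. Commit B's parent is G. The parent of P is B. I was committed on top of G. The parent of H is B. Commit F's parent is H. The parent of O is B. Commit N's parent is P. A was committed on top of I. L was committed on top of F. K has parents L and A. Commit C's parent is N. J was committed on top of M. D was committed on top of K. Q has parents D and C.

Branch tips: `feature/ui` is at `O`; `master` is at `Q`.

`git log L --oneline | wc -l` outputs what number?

Walking parent pointers from L: reachable set = {B, F, G, H, L}.
That is 5 commits.

5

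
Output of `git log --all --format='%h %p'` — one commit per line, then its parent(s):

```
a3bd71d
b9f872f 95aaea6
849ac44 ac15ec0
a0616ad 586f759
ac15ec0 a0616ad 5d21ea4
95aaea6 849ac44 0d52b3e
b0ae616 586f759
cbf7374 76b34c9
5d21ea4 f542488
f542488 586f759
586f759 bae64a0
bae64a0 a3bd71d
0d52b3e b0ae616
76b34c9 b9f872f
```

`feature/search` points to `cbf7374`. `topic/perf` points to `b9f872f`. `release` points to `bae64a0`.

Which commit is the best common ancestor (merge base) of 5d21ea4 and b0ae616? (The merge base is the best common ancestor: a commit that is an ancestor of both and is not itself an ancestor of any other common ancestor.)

Ancestors of 5d21ea4: {586f759, 5d21ea4, a3bd71d, bae64a0, f542488}.
Ancestors of b0ae616: {586f759, a3bd71d, b0ae616, bae64a0}.
Common ancestors: {586f759, a3bd71d, bae64a0}.
Among these, 586f759 is not an ancestor of any other common ancestor — it is the merge base.

586f759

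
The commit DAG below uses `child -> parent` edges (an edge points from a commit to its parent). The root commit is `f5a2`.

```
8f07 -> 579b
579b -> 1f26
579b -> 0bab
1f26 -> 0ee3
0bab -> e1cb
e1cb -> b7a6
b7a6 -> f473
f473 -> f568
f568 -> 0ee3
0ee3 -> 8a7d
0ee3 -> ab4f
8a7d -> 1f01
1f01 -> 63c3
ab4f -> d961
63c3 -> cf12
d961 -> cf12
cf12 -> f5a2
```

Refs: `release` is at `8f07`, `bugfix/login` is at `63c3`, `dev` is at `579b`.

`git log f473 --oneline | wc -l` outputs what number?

Walking parent pointers from f473: reachable set = {0ee3, 1f01, 63c3, 8a7d, ab4f, cf12, d961, f473, f568, f5a2}.
That is 10 commits.

10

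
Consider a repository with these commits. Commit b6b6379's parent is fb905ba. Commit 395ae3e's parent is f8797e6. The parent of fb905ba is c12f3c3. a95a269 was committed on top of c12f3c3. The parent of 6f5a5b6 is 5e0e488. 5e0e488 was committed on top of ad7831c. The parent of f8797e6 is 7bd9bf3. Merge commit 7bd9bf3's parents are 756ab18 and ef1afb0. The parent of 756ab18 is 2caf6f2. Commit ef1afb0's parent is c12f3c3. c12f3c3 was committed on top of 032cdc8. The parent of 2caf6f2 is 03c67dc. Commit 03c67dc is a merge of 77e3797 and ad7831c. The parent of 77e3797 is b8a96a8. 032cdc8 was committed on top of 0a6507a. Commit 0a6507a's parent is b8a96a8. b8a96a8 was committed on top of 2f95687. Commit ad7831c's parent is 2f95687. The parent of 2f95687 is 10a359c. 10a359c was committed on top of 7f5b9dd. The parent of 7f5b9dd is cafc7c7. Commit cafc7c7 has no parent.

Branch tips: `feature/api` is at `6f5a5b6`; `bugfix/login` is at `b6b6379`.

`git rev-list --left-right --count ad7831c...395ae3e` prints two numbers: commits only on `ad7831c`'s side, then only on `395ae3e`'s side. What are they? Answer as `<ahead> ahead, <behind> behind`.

Reachable from ad7831c: {10a359c, 2f95687, 7f5b9dd, ad7831c, cafc7c7}.
Reachable from 395ae3e: {032cdc8, 03c67dc, 0a6507a, 10a359c, 2caf6f2, 2f95687, 395ae3e, 756ab18, 77e3797, 7bd9bf3, 7f5b9dd, ad7831c, b8a96a8, c12f3c3, cafc7c7, ef1afb0, f8797e6}.
Only in ad7831c's history (ahead): {} — 0.
Only in 395ae3e's history (behind): {032cdc8, 03c67dc, 0a6507a, 2caf6f2, 395ae3e, 756ab18, 77e3797, 7bd9bf3, b8a96a8, c12f3c3, ef1afb0, f8797e6} — 12.

0 ahead, 12 behind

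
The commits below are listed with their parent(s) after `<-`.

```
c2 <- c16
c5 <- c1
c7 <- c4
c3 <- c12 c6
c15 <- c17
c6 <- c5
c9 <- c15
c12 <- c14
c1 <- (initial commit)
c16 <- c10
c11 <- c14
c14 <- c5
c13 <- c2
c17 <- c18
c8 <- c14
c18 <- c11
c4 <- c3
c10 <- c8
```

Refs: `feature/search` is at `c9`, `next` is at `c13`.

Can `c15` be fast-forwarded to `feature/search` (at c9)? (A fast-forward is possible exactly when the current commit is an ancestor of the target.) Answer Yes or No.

A fast-forward from c15 to c9 is possible iff c15 is an ancestor of c9.
Ancestors of c9: {c1, c11, c14, c15, c17, c18, c5, c9}.
c15 is among them, so fast-forward is possible.

Yes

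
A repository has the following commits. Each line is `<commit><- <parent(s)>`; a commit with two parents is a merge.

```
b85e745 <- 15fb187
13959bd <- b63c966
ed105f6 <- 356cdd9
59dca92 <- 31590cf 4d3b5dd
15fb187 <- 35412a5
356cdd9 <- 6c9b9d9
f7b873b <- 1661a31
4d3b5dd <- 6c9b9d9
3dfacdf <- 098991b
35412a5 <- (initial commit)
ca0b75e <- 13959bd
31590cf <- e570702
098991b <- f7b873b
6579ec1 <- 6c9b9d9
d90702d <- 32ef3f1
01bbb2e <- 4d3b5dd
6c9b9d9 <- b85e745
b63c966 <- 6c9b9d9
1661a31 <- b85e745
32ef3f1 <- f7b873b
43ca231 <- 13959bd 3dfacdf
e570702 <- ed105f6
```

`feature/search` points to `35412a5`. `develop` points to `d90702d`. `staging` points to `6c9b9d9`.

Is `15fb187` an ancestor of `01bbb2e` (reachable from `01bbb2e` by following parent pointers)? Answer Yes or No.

Ancestors of 01bbb2e (commits reachable by following parents): {01bbb2e, 15fb187, 35412a5, 4d3b5dd, 6c9b9d9, b85e745}.
15fb187 is in that set, so it is an ancestor of 01bbb2e.

Yes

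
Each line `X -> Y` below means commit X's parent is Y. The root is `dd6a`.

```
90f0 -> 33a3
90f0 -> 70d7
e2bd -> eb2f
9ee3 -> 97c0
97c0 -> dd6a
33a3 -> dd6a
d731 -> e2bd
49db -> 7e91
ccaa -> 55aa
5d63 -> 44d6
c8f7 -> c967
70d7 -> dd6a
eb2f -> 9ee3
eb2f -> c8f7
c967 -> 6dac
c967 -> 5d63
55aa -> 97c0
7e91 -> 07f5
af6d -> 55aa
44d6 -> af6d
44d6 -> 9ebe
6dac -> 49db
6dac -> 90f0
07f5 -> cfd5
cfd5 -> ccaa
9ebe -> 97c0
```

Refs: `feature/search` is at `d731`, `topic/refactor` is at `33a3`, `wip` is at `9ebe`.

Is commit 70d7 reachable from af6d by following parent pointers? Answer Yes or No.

Ancestors of af6d: {55aa, 97c0, af6d, dd6a}.
70d7 is not in that set, so it is not an ancestor of af6d.

No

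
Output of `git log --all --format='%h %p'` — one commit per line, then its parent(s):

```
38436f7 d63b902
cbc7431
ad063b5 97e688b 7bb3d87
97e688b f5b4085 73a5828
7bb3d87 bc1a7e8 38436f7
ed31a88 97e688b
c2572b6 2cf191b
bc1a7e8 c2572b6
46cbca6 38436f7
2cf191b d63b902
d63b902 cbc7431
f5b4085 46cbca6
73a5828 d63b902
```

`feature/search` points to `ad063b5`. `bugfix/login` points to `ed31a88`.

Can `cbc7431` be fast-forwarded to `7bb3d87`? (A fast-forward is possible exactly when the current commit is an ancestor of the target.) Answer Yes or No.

Yes

A fast-forward from cbc7431 to 7bb3d87 is possible iff cbc7431 is an ancestor of 7bb3d87.
Ancestors of 7bb3d87: {2cf191b, 38436f7, 7bb3d87, bc1a7e8, c2572b6, cbc7431, d63b902}.
cbc7431 is among them, so fast-forward is possible.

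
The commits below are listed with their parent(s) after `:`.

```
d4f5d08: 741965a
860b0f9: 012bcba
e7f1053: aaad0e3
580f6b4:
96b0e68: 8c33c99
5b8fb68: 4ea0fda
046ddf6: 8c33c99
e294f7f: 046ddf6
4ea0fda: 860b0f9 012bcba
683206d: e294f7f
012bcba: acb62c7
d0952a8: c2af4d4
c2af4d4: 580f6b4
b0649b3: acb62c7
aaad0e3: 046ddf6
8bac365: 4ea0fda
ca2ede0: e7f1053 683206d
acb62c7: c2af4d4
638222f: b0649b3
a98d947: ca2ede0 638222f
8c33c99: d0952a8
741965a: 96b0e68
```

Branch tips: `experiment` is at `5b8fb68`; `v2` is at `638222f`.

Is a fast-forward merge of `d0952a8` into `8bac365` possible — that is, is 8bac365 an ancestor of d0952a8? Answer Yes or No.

A fast-forward from 8bac365 to d0952a8 is possible iff 8bac365 is an ancestor of d0952a8.
Ancestors of d0952a8: {580f6b4, c2af4d4, d0952a8}.
8bac365 is not among them, so fast-forward is not possible.

No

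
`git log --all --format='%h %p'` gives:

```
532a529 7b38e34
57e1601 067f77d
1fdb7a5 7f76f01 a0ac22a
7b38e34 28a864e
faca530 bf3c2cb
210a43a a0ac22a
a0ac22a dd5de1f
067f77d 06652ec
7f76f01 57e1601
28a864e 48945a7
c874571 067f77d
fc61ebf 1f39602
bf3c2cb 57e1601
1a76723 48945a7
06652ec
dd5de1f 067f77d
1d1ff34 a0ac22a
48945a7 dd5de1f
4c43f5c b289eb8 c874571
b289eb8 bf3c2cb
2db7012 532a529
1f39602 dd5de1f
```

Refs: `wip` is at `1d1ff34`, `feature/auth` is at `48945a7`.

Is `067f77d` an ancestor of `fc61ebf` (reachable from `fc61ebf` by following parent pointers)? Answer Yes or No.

Ancestors of fc61ebf (commits reachable by following parents): {06652ec, 067f77d, 1f39602, dd5de1f, fc61ebf}.
067f77d is in that set, so it is an ancestor of fc61ebf.

Yes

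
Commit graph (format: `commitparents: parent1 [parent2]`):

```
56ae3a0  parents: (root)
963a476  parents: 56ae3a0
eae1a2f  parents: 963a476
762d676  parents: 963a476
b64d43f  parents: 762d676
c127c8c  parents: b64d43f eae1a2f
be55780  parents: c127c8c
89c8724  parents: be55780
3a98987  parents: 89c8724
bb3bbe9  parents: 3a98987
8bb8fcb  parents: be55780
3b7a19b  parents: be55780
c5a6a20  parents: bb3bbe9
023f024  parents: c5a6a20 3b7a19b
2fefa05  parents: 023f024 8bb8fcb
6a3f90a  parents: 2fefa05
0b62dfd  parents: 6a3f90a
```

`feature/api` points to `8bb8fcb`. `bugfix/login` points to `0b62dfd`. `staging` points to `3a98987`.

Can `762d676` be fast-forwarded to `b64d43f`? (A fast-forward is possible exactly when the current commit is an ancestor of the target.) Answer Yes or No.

A fast-forward from 762d676 to b64d43f is possible iff 762d676 is an ancestor of b64d43f.
Ancestors of b64d43f: {56ae3a0, 762d676, 963a476, b64d43f}.
762d676 is among them, so fast-forward is possible.

Yes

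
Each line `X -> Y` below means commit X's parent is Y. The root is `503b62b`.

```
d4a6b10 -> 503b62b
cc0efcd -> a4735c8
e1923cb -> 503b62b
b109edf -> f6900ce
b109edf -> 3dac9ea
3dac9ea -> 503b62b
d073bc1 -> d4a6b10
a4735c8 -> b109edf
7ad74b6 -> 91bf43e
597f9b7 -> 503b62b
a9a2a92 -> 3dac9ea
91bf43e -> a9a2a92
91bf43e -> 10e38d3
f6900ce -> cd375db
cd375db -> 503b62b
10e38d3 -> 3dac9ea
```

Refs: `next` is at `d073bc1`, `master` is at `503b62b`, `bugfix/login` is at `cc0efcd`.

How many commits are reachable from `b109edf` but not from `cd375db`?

Reachable from b109edf: {3dac9ea, 503b62b, b109edf, cd375db, f6900ce}.
Reachable from cd375db: {503b62b, cd375db}.
In b109edf's history but not cd375db's: {3dac9ea, b109edf, f6900ce} — 3 commits.

3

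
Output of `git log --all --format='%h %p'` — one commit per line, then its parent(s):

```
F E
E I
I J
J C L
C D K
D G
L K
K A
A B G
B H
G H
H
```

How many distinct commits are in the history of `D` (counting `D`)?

Walking parent pointers from D: reachable set = {D, G, H}.
That is 3 commits.

3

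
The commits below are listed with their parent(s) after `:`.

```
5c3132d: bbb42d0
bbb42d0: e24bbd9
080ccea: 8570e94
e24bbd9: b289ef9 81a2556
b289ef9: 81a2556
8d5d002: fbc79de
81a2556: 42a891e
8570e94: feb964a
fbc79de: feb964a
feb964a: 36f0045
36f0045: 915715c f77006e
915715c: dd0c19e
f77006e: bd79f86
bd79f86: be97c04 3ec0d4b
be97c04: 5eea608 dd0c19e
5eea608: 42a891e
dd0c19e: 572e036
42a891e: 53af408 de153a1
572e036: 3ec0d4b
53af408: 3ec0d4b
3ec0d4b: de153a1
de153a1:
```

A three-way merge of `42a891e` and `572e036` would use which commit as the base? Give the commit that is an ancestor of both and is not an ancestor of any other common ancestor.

3ec0d4b

Ancestors of 42a891e: {3ec0d4b, 42a891e, 53af408, de153a1}.
Ancestors of 572e036: {3ec0d4b, 572e036, de153a1}.
Common ancestors: {3ec0d4b, de153a1}.
Among these, 3ec0d4b is not an ancestor of any other common ancestor — it is the merge base.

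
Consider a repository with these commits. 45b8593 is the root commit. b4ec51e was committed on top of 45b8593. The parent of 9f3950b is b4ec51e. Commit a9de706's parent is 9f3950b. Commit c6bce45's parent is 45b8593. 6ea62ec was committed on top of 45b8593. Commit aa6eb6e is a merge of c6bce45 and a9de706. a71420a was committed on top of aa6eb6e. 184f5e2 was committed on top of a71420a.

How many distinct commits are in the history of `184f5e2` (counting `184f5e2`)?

Walking parent pointers from 184f5e2: reachable set = {184f5e2, 45b8593, 9f3950b, a71420a, a9de706, aa6eb6e, b4ec51e, c6bce45}.
That is 8 commits.

8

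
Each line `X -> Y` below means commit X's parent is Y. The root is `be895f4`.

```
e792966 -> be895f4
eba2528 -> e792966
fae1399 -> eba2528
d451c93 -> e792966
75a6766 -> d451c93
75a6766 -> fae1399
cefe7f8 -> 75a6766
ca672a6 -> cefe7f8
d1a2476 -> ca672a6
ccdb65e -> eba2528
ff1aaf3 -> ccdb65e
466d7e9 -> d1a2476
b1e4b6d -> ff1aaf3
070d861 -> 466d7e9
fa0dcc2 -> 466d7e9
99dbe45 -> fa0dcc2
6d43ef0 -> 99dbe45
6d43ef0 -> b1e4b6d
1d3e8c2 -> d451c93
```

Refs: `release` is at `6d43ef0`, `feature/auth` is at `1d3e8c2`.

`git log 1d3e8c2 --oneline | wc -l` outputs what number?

4

Walking parent pointers from 1d3e8c2: reachable set = {1d3e8c2, be895f4, d451c93, e792966}.
That is 4 commits.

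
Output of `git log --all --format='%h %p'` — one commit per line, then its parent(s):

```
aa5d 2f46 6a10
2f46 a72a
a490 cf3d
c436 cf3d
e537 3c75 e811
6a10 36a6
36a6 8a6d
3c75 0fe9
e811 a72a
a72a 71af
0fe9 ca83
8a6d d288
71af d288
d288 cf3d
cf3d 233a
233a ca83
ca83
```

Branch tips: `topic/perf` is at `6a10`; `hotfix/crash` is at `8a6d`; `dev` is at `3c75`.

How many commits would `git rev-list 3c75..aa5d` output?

10

Reachable from aa5d: {233a, 2f46, 36a6, 6a10, 71af, 8a6d, a72a, aa5d, ca83, cf3d, d288}.
Reachable from 3c75: {0fe9, 3c75, ca83}.
In aa5d's history but not 3c75's: {233a, 2f46, 36a6, 6a10, 71af, 8a6d, a72a, aa5d, cf3d, d288} — 10 commits.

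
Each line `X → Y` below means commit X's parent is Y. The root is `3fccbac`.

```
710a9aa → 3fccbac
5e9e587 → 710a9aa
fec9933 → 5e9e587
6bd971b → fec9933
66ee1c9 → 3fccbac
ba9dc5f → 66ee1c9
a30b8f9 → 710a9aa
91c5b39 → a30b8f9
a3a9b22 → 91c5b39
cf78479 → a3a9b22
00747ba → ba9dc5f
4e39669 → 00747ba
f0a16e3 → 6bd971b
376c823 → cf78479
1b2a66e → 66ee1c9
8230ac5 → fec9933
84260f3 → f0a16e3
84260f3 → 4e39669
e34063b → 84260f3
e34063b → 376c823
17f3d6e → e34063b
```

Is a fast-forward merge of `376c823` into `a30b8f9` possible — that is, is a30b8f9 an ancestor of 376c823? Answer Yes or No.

Yes

A fast-forward from a30b8f9 to 376c823 is possible iff a30b8f9 is an ancestor of 376c823.
Ancestors of 376c823: {376c823, 3fccbac, 710a9aa, 91c5b39, a30b8f9, a3a9b22, cf78479}.
a30b8f9 is among them, so fast-forward is possible.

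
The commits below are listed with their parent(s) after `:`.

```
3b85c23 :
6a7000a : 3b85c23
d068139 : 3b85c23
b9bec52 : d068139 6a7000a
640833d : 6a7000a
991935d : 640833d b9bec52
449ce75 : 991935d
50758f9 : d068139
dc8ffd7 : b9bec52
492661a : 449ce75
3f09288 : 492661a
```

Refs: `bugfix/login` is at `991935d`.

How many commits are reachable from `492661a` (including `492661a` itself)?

Walking parent pointers from 492661a: reachable set = {3b85c23, 449ce75, 492661a, 640833d, 6a7000a, 991935d, b9bec52, d068139}.
That is 8 commits.

8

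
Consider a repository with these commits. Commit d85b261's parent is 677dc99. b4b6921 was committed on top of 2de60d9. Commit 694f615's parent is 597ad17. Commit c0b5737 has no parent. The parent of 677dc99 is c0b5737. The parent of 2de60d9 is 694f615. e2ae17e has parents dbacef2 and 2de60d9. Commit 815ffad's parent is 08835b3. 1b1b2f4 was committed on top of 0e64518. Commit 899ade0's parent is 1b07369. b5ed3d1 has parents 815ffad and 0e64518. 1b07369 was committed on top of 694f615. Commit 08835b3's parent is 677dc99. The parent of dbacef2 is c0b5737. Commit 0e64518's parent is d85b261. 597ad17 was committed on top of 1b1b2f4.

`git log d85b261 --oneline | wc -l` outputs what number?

Walking parent pointers from d85b261: reachable set = {677dc99, c0b5737, d85b261}.
That is 3 commits.

3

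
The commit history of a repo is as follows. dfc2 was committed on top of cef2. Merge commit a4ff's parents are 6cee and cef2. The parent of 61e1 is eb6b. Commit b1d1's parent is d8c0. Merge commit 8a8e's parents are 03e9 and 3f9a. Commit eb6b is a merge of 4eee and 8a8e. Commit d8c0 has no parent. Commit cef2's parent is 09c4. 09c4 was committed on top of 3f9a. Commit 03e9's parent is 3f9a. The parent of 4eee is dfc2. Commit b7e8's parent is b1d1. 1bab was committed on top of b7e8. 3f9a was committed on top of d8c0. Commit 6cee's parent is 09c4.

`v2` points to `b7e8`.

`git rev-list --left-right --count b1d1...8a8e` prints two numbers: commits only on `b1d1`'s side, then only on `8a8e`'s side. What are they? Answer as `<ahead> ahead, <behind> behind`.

Reachable from b1d1: {b1d1, d8c0}.
Reachable from 8a8e: {03e9, 3f9a, 8a8e, d8c0}.
Only in b1d1's history (ahead): {b1d1} — 1.
Only in 8a8e's history (behind): {03e9, 3f9a, 8a8e} — 3.

1 ahead, 3 behind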